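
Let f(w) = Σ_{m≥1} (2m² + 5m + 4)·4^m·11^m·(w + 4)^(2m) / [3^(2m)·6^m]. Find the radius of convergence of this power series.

R = 3√66/22

The ratio of consecutive coefficients is [(2(m+1)² + 5(m+1) + 4)/(2m² + 5m + 4)] · 4·11/(9·6) → 22/27.
Since the exponent of (w + 4) increases by 2 each term, convergence requires |w + 4|² < 27/22, hence R = 3√66/22.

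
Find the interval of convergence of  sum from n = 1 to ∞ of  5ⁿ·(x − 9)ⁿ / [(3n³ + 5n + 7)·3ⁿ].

Ratio test: |a_{n+1}/a_n| = [(3n³ + 5n + 7)/(3(n+1)³ + 5(n+1) + 7)] · 5/3 → 5/3 as n → ∞.
The series converges when 5/3 · |x − 9| < 1, giving R = 3/5.
When x = 48/5, the terms are on the order of 1/n³, so the series converges absolutely by comparison with the p-series (p = 3 > 1).
Endpoint x = 42/5: absolute convergence follows by limit comparison with Σ 1/n³.

[42/5, 48/5]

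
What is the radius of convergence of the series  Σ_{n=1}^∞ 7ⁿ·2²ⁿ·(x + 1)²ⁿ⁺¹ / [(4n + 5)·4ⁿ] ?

By the ratio test, |a_{n+1}/a_n| = [(4n + 5)/(4(n+1) + 5)] · 7·4/4 → 7.
Successive powers of (x + 1) differ by 2, so the series converges when |x + 1|² · 7 < 1, i.e. |x + 1| < √(1/7). So R = √7/7.

R = √7/7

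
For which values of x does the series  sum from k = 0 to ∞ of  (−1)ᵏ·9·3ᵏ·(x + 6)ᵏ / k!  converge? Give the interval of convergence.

By the ratio test, |a_{k+1}/a_k| = 9/9 · 3 · 1/(k+1) → 0.
The limit is 0, so the series converges for all x; R = ∞.

(−∞, ∞)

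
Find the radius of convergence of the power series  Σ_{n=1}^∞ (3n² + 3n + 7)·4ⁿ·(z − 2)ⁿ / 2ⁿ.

The ratio of consecutive coefficients is [(3(n+1)² + 3(n+1) + 7)/(3n² + 3n + 7)] · 4/2 → 2.
Thus R = 1/(2) = 1/2.

R = 1/2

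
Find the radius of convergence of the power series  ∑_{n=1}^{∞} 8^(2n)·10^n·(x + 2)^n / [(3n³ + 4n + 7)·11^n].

R = 11/640

By the ratio test, |a_{n+1}/a_n| = [(3n³ + 4n + 7)/(3(n+1)³ + 4(n+1) + 7)] · 64·10/11 → 640/11.
The series converges when 640/11 · |x + 2| < 1, giving R = 11/640.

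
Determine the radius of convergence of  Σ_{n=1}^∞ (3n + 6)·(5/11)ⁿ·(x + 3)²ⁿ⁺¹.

The ratio of consecutive coefficients is [(3(n+1) + 6)/(3n + 6)] · 5/11 → 5/11.
Since the exponent of (x + 3) increases by 2 each term, convergence requires |x + 3|² < 11/5, hence R = √55/5.

R = √55/5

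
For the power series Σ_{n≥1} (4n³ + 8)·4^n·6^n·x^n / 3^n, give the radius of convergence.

Ratio test: |a_{n+1}/a_n| = [(4(n+1)³ + 8)/(4n³ + 8)] · 4·6/3 → 8 as n → ∞.
Convergence for |x| · 8 < 1, i.e. |x| < 1/8. So R = 1/8.

R = 1/8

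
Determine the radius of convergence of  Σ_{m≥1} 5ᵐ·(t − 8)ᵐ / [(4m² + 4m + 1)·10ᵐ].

Apply the ratio test: |a_{m+1}| / |a_m| = [(4m² + 4m + 1)/(4(m+1)² + 4(m+1) + 1)] · 5/10, which tends to 1/2 as m → ∞.
Hence the series converges for |t − 8| < 1/(1/2) = 2, so the radius of convergence is 2.

R = 2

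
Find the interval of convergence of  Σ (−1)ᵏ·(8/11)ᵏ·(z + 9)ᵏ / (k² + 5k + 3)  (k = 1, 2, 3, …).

Apply the ratio test: |a_{k+1}| / |a_k| = [(k² + 5k + 3)/((k+1)² + 5(k+1) + 3)] · 8/11, which tends to 8/11 as k → ∞.
Thus R = 1/(8/11) = 11/8.
At z = -61/8: absolute convergence follows by limit comparison with Σ 1/k².
Endpoint z = -83/8: absolute convergence follows by limit comparison with Σ 1/k².

[-83/8, -61/8]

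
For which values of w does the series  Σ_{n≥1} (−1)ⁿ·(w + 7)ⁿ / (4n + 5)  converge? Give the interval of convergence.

(-8, -6]

By the ratio test, |a_{n+1}/a_n| = (4n + 5)/(4(n+1) + 5) → 1.
Hence R = 1.
Endpoint w = -6: an alternating series whose terms decrease to 0 in absolute value, so it converges by the Leibniz criterion.
Check w = -8: the terms behave like c/n; limit comparison with the harmonic series gives divergence.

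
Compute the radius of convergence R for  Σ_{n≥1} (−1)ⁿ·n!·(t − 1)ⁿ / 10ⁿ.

R = 0

The ratio of consecutive coefficients is (n+1) · 1/10 → ∞.
The terms grow without bound for any (t − 1) ≠ 0, so R = 0 (convergence only at t = 1).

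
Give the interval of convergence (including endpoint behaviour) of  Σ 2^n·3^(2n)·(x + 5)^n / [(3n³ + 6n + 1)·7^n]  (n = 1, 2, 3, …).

Apply the ratio test: |a_{n+1}| / |a_n| = [(3n³ + 6n + 1)/(3(n+1)³ + 6(n+1) + 1)] · 2·9/7, which tends to 18/7 as n → ∞.
The series converges when 18/7 · |x + 5| < 1, giving R = 7/18.
When x = -83/18, absolute convergence follows by limit comparison with Σ 1/n³.
Endpoint x = -97/18: absolute convergence follows by limit comparison with Σ 1/n³.

[-97/18, -83/18]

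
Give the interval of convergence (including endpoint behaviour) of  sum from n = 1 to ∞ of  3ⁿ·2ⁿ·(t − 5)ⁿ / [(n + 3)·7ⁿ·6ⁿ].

The ratio of consecutive coefficients is [(n + 3)/((n+1) + 3)] · 3·2/(7·6) → 1/7.
Convergence for |t − 5| · 1/7 < 1, i.e. |t − 5| < 7. So R = 7.
Endpoint t = 12: comparison with the harmonic series Σ 1/n shows the series diverges.
At t = -2: an alternating series whose terms decrease to 0 in absolute value, so it converges by the Leibniz criterion.

[-2, 12)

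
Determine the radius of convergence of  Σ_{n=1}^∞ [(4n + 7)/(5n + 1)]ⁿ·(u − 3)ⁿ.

By the Cauchy root test, |a_n|^(1/n) = (4n + 7)/(5n + 1) → 4/5.
The series converges when 4/5 · |u − 3| < 1, giving R = 5/4.

R = 5/4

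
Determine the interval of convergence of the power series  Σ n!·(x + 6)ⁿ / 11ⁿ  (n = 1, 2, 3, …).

{-6}

Apply the ratio test: |a_{n+1}| / |a_n| = (n+1) · 1/11, which tends to ∞ as n → ∞.
The terms grow without bound for any (x + 6) ≠ 0, so R = 0 (convergence only at x = -6).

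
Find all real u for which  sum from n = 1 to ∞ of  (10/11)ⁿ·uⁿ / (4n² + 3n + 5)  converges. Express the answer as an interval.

The ratio of consecutive coefficients is [(4n² + 3n + 5)/(4(n+1)² + 3(n+1) + 5)] · 10/11 → 10/11.
Hence the series converges for |u| < 1/(10/11) = 11/10, so the radius of convergence is 11/10.
At u = 11/10: the series is dominated by a constant times Σ 1/n², which converges (p = 2 > 1).
At u = -11/10: absolute convergence follows by limit comparison with Σ 1/n².

[-11/10, 11/10]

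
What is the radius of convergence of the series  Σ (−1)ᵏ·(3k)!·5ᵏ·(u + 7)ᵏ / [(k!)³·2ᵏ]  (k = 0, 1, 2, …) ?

Apply the ratio test: |a_{k+1}| / |a_k| = (3k+1)·(3k+2)·(3k+3)/(k+1)³ · 5/2, which tends to 135/2 as k → ∞.
The series converges when 135/2 · |u + 7| < 1, giving R = 2/135.

R = 2/135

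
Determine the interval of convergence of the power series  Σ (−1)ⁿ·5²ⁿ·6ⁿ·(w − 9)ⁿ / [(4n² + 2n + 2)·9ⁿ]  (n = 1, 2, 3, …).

Apply the ratio test: |a_{n+1}| / |a_n| = [(4n² + 2n + 2)/(4(n+1)² + 2(n+1) + 2)] · 25·6/9, which tends to 50/3 as n → ∞.
The series converges when 50/3 · |w − 9| < 1, giving R = 3/50.
Check w = 453/50: the series is dominated by a constant times Σ 1/n², which converges (p = 2 > 1).
Endpoint w = 447/50: the terms are on the order of 1/n², so the series converges absolutely by comparison with the p-series (p = 2 > 1).

[447/50, 453/50]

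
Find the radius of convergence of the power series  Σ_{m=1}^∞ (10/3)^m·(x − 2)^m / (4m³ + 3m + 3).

Apply the ratio test: |a_{m+1}| / |a_m| = [(4m³ + 3m + 3)/(4(m+1)³ + 3(m+1) + 3)] · 10/3, which tends to 10/3 as m → ∞.
Thus R = 1/(10/3) = 3/10.

R = 3/10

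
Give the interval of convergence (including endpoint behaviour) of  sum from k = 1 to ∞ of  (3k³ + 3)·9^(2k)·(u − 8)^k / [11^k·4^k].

By the ratio test, |a_{k+1}/a_k| = [(3(k+1)³ + 3)/(3k³ + 3)] · 81/(11·4) → 81/44.
Convergence for |u − 8| · 81/44 < 1, i.e. |u − 8| < 44/81. So R = 44/81.
At u = 692/81: the terms do not tend to 0, so the series diverges.
Endpoint u = 604/81: the terms have absolute value of order k³, which does not tend to 0, so the series diverges by the divergence test.

(604/81, 692/81)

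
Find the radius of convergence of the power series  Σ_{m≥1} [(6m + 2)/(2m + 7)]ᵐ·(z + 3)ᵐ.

R = 1/3

By the Cauchy root test, |a_m|^(1/m) = (6m + 2)/(2m + 7) → 3.
Convergence for |z + 3| · 3 < 1, i.e. |z + 3| < 1/3. So R = 1/3.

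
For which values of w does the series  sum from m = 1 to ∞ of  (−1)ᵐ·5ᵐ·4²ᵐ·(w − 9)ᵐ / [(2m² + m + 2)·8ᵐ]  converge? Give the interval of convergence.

[89/10, 91/10]

The ratio of consecutive coefficients is [(2m² + m + 2)/(2(m+1)² + (m+1) + 2)] · 5·16/8 → 10.
The series converges when 10 · |w − 9| < 1, giving R = 1/10.
When w = 91/10, the series is dominated by a constant times Σ 1/m², which converges (p = 2 > 1).
Check w = 89/10: the series is dominated by a constant times Σ 1/m², which converges (p = 2 > 1).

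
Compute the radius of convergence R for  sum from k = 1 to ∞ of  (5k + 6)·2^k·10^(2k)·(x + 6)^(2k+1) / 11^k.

The ratio of consecutive coefficients is [(5(k+1) + 6)/(5k + 6)] · 2·100/11 → 200/11.
Successive powers of (x + 6) differ by 2, so the series converges when |x + 6|² · 200/11 < 1, i.e. |x + 6| < √(11/200). So R = √22/20.

R = √22/20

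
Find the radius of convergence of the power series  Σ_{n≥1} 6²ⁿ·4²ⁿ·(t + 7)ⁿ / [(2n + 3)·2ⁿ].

Apply the ratio test: |a_{n+1}| / |a_n| = [(2n + 3)/(2(n+1) + 3)] · 36·16/2, which tends to 288 as n → ∞.
Hence the series converges for |t + 7| < 1/(288) = 1/288, so the radius of convergence is 1/288.

R = 1/288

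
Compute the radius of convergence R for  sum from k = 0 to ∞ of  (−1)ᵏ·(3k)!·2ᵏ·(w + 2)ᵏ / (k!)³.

R = 1/54

Ratio test: |a_{k+1}/a_k| = (3k+1)·(3k+2)·(3k+3)/(k+1)³ · 2 → 54 as k → ∞.
Convergence for |w + 2| · 54 < 1, i.e. |w + 2| < 1/54. So R = 1/54.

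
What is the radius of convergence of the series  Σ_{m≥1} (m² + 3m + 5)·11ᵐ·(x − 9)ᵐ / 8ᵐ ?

The ratio of consecutive coefficients is [((m+1)² + 3(m+1) + 5)/(m² + 3m + 5)] · 11/8 → 11/8.
Thus R = 1/(11/8) = 8/11.

R = 8/11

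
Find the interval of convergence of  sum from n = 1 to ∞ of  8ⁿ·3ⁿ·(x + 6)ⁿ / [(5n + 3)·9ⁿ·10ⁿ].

[-39/4, -9/4)

Ratio test: |a_{n+1}/a_n| = [(5n + 3)/(5(n+1) + 3)] · 8·3/(9·10) → 4/15 as n → ∞.
The series converges when 4/15 · |x + 6| < 1, giving R = 15/4.
Check x = -9/4: comparison with the harmonic series Σ 1/n shows the series diverges.
Endpoint x = -39/4: an alternating series whose terms decrease to 0 in absolute value, so it converges by the Leibniz criterion.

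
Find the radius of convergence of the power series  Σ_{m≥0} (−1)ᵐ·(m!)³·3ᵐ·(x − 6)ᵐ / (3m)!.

By the ratio test, |a_{m+1}/a_m| = (m+1)³/[(3m+1)·(3m+2)·(3m+3)] · 3 → 1/9.
Thus R = 1/(1/9) = 9.

R = 9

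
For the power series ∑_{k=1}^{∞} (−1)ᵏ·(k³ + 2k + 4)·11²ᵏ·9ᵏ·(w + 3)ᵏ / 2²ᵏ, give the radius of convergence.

Apply the ratio test: |a_{k+1}| / |a_k| = [((k+1)³ + 2(k+1) + 4)/(k³ + 2k + 4)] · 121·9/4, which tends to 1089/4 as k → ∞.
Thus R = 1/(1089/4) = 4/1089.

R = 4/1089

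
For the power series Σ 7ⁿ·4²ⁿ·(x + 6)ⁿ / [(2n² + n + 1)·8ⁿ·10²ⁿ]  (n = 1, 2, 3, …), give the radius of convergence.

By the ratio test, |a_{n+1}/a_n| = [(2n² + n + 1)/(2(n+1)² + (n+1) + 1)] · 7·16/(8·100) → 7/50.
Thus R = 1/(7/50) = 50/7.

R = 50/7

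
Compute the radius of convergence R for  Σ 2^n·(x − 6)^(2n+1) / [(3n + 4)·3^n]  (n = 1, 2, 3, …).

R = √6/2

The ratio of consecutive coefficients is [(3n + 4)/(3(n+1) + 4)] · 2/3 → 2/3.
Writing y = (x − 6)², the series in y has radius 3/2, so |x − 6| < √(3/2) and R = √6/2.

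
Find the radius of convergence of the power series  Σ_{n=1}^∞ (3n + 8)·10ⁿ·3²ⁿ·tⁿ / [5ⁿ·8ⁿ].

R = 4/9

By the ratio test, |a_{n+1}/a_n| = [(3(n+1) + 8)/(3n + 8)] · 10·9/(5·8) → 9/4.
Thus R = 1/(9/4) = 4/9.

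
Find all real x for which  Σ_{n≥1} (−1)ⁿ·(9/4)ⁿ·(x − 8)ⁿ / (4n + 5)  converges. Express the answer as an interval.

(68/9, 76/9]

Apply the ratio test: |a_{n+1}| / |a_n| = [(4n + 5)/(4(n+1) + 5)] · 9/4, which tends to 9/4 as n → ∞.
Thus R = 1/(9/4) = 4/9.
When x = 76/9, an alternating series whose terms decrease to 0 in absolute value, so it converges by the Leibniz criterion.
Check x = 68/9: comparison with the harmonic series Σ 1/n shows the series diverges.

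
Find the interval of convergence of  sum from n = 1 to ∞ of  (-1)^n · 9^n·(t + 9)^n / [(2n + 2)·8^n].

(-89/9, -73/9]

The ratio of consecutive coefficients is [(2n + 2)/(2(n+1) + 2)] · 9/8 → 9/8.
Convergence for |t + 9| · 9/8 < 1, i.e. |t + 9| < 8/9. So R = 8/9.
Check t = -73/9: convergence follows from the alternating series test (terms decrease monotonically to 0).
Endpoint t = -89/9: the terms are asymptotic to a nonzero constant times 1/n, so the series diverges by limit comparison with Σ 1/n.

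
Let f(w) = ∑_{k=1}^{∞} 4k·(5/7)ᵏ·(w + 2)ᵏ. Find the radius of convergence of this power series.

Apply the ratio test: |a_{k+1}| / |a_k| = [4(k+1)/4k] · 5/7, which tends to 5/7 as k → ∞.
Convergence for |w + 2| · 5/7 < 1, i.e. |w + 2| < 7/5. So R = 7/5.

R = 7/5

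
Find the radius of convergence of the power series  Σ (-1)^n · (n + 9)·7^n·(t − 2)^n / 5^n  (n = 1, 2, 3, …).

By the ratio test, |a_{n+1}/a_n| = [((n+1) + 9)/(n + 9)] · 7/5 → 7/5.
Hence the series converges for |t − 2| < 1/(7/5) = 5/7, so the radius of convergence is 5/7.

R = 5/7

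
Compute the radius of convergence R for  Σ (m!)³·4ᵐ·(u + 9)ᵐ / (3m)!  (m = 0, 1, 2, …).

Apply the ratio test: |a_{m+1}| / |a_m| = (m+1)³/[(3m+1)·(3m+2)·(3m+3)] · 4, which tends to 4/27 as m → ∞.
Thus R = 1/(4/27) = 27/4.

R = 27/4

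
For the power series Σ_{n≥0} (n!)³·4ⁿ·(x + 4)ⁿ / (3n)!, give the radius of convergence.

R = 27/4

The ratio of consecutive coefficients is (n+1)³/[(3n+1)·(3n+2)·(3n+3)] · 4 → 4/27.
Thus R = 1/(4/27) = 27/4.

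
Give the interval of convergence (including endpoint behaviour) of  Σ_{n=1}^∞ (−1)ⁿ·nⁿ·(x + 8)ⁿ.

{-8}

Root test: |a_n|^(1/n) = n → ∞.
Since the n-th root of |a_n| is unbounded, the series converges only at x = -8; R = 0.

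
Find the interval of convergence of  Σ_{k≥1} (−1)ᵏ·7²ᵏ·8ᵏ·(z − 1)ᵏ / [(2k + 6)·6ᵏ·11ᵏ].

(163/196, 229/196]

Apply the ratio test: |a_{k+1}| / |a_k| = [(2k + 6)/(2(k+1) + 6)] · 49·8/(6·11), which tends to 196/33 as k → ∞.
The series converges when 196/33 · |z − 1| < 1, giving R = 33/196.
At z = 229/196: an alternating series whose terms decrease to 0 in absolute value, so it converges by the Leibniz criterion.
Endpoint z = 163/196: comparison with the harmonic series Σ 1/k shows the series diverges.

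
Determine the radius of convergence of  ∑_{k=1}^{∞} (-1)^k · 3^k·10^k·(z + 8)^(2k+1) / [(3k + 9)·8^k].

By the ratio test, |a_{k+1}/a_k| = [(3k + 9)/(3(k+1) + 9)] · 3·10/8 → 15/4.
Since the exponent of (z + 8) increases by 2 each term, convergence requires |z + 8|² < 4/15, hence R = 2√15/15.

R = 2√15/15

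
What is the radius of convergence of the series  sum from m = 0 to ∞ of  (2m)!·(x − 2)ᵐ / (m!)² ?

R = 1/4

Apply the ratio test: |a_{m+1}| / |a_m| = (2m+1)·(2m+2)/(m+1)², which tends to 4 as m → ∞.
Convergence for |x − 2| · 4 < 1, i.e. |x − 2| < 1/4. So R = 1/4.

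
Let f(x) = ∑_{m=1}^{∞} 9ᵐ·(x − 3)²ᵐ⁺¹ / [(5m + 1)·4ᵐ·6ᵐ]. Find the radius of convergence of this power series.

R = 2√6/3

The ratio of consecutive coefficients is [(5m + 1)/(5(m+1) + 1)] · 9/(4·6) → 3/8.
Since the exponent of (x − 3) increases by 2 each term, convergence requires |x − 3|² < 8/3, hence R = 2√6/3.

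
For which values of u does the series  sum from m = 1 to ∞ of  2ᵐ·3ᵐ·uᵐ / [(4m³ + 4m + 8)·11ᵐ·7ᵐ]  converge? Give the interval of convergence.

[-77/6, 77/6]

Apply the ratio test: |a_{m+1}| / |a_m| = [(4m³ + 4m + 8)/(4(m+1)³ + 4(m+1) + 8)] · 2·3/(11·7), which tends to 6/77 as m → ∞.
The series converges when 6/77 · |u| < 1, giving R = 77/6.
At u = 77/6: the series is dominated by a constant times Σ 1/m³, which converges (p = 3 > 1).
Endpoint u = -77/6: the terms are on the order of 1/m³, so the series converges absolutely by comparison with the p-series (p = 3 > 1).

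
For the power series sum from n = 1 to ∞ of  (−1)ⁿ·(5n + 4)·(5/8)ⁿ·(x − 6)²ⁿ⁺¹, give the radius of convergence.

R = 2√10/5

The ratio of consecutive coefficients is [(5(n+1) + 4)/(5n + 4)] · 5/8 → 5/8.
Successive powers of (x − 6) differ by 2, so the series converges when |x − 6|² · 5/8 < 1, i.e. |x − 6| < √(8/5). So R = 2√10/5.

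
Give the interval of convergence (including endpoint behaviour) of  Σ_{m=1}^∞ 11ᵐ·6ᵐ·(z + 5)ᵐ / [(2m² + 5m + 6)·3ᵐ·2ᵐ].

By the ratio test, |a_{m+1}/a_m| = [(2m² + 5m + 6)/(2(m+1)² + 5(m+1) + 6)] · 11·6/(3·2) → 11.
Thus R = 1/(11) = 1/11.
When z = -54/11, the series is dominated by a constant times Σ 1/m², which converges (p = 2 > 1).
Endpoint z = -56/11: the terms are on the order of 1/m², so the series converges absolutely by comparison with the p-series (p = 2 > 1).

[-56/11, -54/11]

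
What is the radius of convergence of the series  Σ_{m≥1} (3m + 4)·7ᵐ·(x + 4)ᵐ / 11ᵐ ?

R = 11/7

Ratio test: |a_{m+1}/a_m| = [(3(m+1) + 4)/(3m + 4)] · 7/11 → 7/11 as m → ∞.
Thus R = 1/(7/11) = 11/7.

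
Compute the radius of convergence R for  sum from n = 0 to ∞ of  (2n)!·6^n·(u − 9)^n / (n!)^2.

R = 1/24

Apply the ratio test: |a_{n+1}| / |a_n| = (2n+1)·(2n+2)/(n+1)² · 6, which tends to 24 as n → ∞.
Convergence for |u − 9| · 24 < 1, i.e. |u − 9| < 1/24. So R = 1/24.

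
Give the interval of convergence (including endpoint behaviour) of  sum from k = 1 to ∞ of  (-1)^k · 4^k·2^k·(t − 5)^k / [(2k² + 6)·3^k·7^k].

Apply the ratio test: |a_{k+1}| / |a_k| = [(2k² + 6)/(2(k+1)² + 6)] · 4·2/(3·7), which tends to 8/21 as k → ∞.
Hence the series converges for |t − 5| < 1/(8/21) = 21/8, so the radius of convergence is 21/8.
At t = 61/8: the terms are on the order of 1/k², so the series converges absolutely by comparison with the p-series (p = 2 > 1).
When t = 19/8, the series is dominated by a constant times Σ 1/k², which converges (p = 2 > 1).

[19/8, 61/8]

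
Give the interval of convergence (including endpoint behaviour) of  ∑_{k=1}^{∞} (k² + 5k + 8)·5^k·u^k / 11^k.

(-11/5, 11/5)

The ratio of consecutive coefficients is [((k+1)² + 5(k+1) + 8)/(k² + 5k + 8)] · 5/11 → 5/11.
Convergence for |u| · 5/11 < 1, i.e. |u| < 11/5. So R = 11/5.
At u = 11/5: the terms have absolute value of order k², which does not tend to 0, so the series diverges by the divergence test.
Check u = -11/5: the terms do not tend to 0, so the series diverges.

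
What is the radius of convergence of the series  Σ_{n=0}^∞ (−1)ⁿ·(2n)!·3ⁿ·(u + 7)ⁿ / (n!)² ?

Apply the ratio test: |a_{n+1}| / |a_n| = (2n+1)·(2n+2)/(n+1)² · 3, which tends to 12 as n → ∞.
Thus R = 1/(12) = 1/12.

R = 1/12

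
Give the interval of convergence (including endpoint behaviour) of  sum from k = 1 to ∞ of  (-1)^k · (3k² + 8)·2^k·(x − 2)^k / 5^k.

The ratio of consecutive coefficients is [(3(k+1)² + 8)/(3k² + 8)] · 2/5 → 2/5.
The series converges when 2/5 · |x − 2| < 1, giving R = 5/2.
At x = 9/2: the terms have absolute value of order k², which does not tend to 0, so the series diverges by the divergence test.
When x = -1/2, the k-th term does not approach 0; divergence by the term test.

(-1/2, 9/2)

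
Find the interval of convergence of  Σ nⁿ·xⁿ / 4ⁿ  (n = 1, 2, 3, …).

Applying the root test, |a_n|^(1/n) = n/4 → ∞.
The root grows without bound, so R = 0 (convergence only at x = 0).

{0}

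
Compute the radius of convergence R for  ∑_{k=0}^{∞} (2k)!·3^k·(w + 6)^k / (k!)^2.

R = 1/12

The ratio of consecutive coefficients is (2k+1)·(2k+2)/(k+1)² · 3 → 12.
Convergence for |w + 6| · 12 < 1, i.e. |w + 6| < 1/12. So R = 1/12.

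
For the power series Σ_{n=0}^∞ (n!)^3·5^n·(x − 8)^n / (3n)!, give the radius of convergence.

By the ratio test, |a_{n+1}/a_n| = (n+1)³/[(3n+1)·(3n+2)·(3n+3)] · 5 → 5/27.
Thus R = 1/(5/27) = 27/5.

R = 27/5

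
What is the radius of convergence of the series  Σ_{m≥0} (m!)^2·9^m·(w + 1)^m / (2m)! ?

Ratio test: |a_{m+1}/a_m| = (m+1)²/[(2m+1)·(2m+2)] · 9 → 9/4 as m → ∞.
Hence the series converges for |w + 1| < 1/(9/4) = 4/9, so the radius of convergence is 4/9.

R = 4/9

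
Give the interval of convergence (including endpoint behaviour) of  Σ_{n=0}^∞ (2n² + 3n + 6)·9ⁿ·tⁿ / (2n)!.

Apply the ratio test: |a_{n+1}| / |a_n| = (2(n+1)² + 3(n+1) + 6)/(2n² + 3n + 6) · 9 · 1/[(2n+1)·(2n+2)], which tends to 0 as n → ∞.
The ratio tends to 0 regardless of t, hence R = ∞.

(−∞, ∞)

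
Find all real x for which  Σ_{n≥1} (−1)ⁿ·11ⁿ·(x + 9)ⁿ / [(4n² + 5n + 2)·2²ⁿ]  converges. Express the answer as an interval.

Ratio test: |a_{n+1}/a_n| = [(4n² + 5n + 2)/(4(n+1)² + 5(n+1) + 2)] · 11/4 → 11/4 as n → ∞.
Convergence for |x + 9| · 11/4 < 1, i.e. |x + 9| < 4/11. So R = 4/11.
Check x = -95/11: absolute convergence follows by limit comparison with Σ 1/n².
At x = -103/11: absolute convergence follows by limit comparison with Σ 1/n².

[-103/11, -95/11]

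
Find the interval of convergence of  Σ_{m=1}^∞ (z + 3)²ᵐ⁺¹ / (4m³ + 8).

Apply the ratio test: |a_{m+1}| / |a_m| = (4m³ + 8)/(4(m+1)³ + 8), which tends to 1 as m → ∞.
Successive powers of (z + 3) differ by 2, so the series converges when |z + 3|² · 1 < 1, i.e. |z + 3| < √(1) = 1. So R = 1.
When z = -2, the series is dominated by a constant times Σ 1/m³, which converges (p = 3 > 1).
Endpoint z = -4: the series is dominated by a constant times Σ 1/m³, which converges (p = 3 > 1).

[-4, -2]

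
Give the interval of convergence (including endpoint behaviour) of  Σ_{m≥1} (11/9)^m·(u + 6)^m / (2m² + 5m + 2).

[-75/11, -57/11]

The ratio of consecutive coefficients is [(2m² + 5m + 2)/(2(m+1)² + 5(m+1) + 2)] · 11/9 → 11/9.
Thus R = 1/(11/9) = 9/11.
At u = -57/11: the series is dominated by a constant times Σ 1/m², which converges (p = 2 > 1).
When u = -75/11, the series is dominated by a constant times Σ 1/m², which converges (p = 2 > 1).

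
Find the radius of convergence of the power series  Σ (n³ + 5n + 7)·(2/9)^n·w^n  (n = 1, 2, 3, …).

Apply the ratio test: |a_{n+1}| / |a_n| = [((n+1)³ + 5(n+1) + 7)/(n³ + 5n + 7)] · 2/9, which tends to 2/9 as n → ∞.
Thus R = 1/(2/9) = 9/2.

R = 9/2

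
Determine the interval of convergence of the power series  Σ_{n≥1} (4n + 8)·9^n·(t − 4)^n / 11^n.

By the ratio test, |a_{n+1}/a_n| = [(4(n+1) + 8)/(4n + 8)] · 9/11 → 9/11.
Hence the series converges for |t − 4| < 1/(9/11) = 11/9, so the radius of convergence is 11/9.
At t = 47/9: the n-th term does not approach 0; divergence by the term test.
At t = 25/9: the terms have absolute value of order n, which does not tend to 0, so the series diverges by the divergence test.

(25/9, 47/9)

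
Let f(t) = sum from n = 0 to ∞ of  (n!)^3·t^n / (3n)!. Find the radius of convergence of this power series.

Apply the ratio test: |a_{n+1}| / |a_n| = (n+1)³/[(3n+1)·(3n+2)·(3n+3)], which tends to 1/27 as n → ∞.
Hence the series converges for |t| < 1/(1/27) = 27, so the radius of convergence is 27.

R = 27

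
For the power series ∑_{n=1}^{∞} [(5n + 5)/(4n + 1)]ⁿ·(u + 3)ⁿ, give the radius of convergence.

R = 4/5

Root test: |a_n|^(1/n) = (5n + 5)/(4n + 1) → 5/4.
Thus R = 1/(5/4) = 4/5.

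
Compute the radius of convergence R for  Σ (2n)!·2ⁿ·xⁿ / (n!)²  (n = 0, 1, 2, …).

R = 1/8

Ratio test: |a_{n+1}/a_n| = (2n+1)·(2n+2)/(n+1)² · 2 → 8 as n → ∞.
The series converges when 8 · |x| < 1, giving R = 1/8.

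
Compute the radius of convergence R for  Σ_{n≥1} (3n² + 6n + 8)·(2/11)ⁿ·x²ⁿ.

R = √22/2

The ratio of consecutive coefficients is [(3(n+1)² + 6(n+1) + 8)/(3n² + 6n + 8)] · 2/11 → 2/11.
Writing y = x², the series in y has radius 11/2, so |x| < √(11/2) and R = √22/2.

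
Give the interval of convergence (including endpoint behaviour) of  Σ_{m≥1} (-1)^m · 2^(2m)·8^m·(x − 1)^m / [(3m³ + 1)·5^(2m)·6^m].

[-59/16, 91/16]

Apply the ratio test: |a_{m+1}| / |a_m| = [(3m³ + 1)/(3(m+1)³ + 1)] · 4·8/(25·6), which tends to 16/75 as m → ∞.
Hence the series converges for |x − 1| < 1/(16/75) = 75/16, so the radius of convergence is 75/16.
Endpoint x = 91/16: the series is dominated by a constant times Σ 1/m³, which converges (p = 3 > 1).
Check x = -59/16: the terms are on the order of 1/m³, so the series converges absolutely by comparison with the p-series (p = 3 > 1).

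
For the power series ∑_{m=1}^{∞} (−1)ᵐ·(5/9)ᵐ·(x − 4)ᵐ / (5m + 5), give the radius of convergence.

Apply the ratio test: |a_{m+1}| / |a_m| = [(5m + 5)/(5(m+1) + 5)] · 5/9, which tends to 5/9 as m → ∞.
Thus R = 1/(5/9) = 9/5.

R = 9/5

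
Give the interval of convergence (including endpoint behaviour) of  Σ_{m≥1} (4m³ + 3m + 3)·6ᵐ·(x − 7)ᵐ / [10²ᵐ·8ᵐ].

By the ratio test, |a_{m+1}/a_m| = [(4(m+1)³ + 3(m+1) + 3)/(4m³ + 3m + 3)] · 6/(100·8) → 3/400.
Hence the series converges for |x − 7| < 1/(3/400) = 400/3, so the radius of convergence is 400/3.
At x = 421/3: the m-th term does not approach 0; divergence by the term test.
When x = -379/3, the m-th term does not approach 0; divergence by the term test.

(-379/3, 421/3)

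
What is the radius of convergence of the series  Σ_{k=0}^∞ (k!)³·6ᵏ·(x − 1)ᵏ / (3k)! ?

R = 9/2

By the ratio test, |a_{k+1}/a_k| = (k+1)³/[(3k+1)·(3k+2)·(3k+3)] · 6 → 2/9.
Hence the series converges for |x − 1| < 1/(2/9) = 9/2, so the radius of convergence is 9/2.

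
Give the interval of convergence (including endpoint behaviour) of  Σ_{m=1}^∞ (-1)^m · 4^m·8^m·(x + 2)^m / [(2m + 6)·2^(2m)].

(-17/8, -15/8]

The ratio of consecutive coefficients is [(2m + 6)/(2(m+1) + 6)] · 4·8/4 → 8.
The series converges when 8 · |x + 2| < 1, giving R = 1/8.
At x = -15/8: convergence follows from the alternating series test (terms decrease monotonically to 0).
Endpoint x = -17/8: the terms are asymptotic to a nonzero constant times 1/m, so the series diverges by limit comparison with Σ 1/m.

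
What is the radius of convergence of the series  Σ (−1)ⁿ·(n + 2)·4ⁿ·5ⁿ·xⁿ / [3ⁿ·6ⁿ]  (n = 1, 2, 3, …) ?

The ratio of consecutive coefficients is [((n+1) + 2)/(n + 2)] · 4·5/(3·6) → 10/9.
The series converges when 10/9 · |x| < 1, giving R = 9/10.

R = 9/10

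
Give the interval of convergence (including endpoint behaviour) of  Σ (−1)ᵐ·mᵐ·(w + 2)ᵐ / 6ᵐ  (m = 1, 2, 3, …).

{-2}

Applying the root test, |a_m|^(1/m) = m/6 → ∞.
The root grows without bound, so R = 0 (convergence only at w = -2).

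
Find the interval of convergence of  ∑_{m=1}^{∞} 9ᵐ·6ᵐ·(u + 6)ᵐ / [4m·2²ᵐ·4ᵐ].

[-170/27, -154/27)

The ratio of consecutive coefficients is [4m/4(m+1)] · 9·6/(4·4) → 27/8.
Convergence for |u + 6| · 27/8 < 1, i.e. |u + 6| < 8/27. So R = 8/27.
When u = -154/27, the terms are asymptotic to a nonzero constant times 1/m, so the series diverges by limit comparison with Σ 1/m.
At u = -170/27: the terms alternate in sign and decrease monotonically to 0 in absolute value (size ~ c/m), so the alternating series test gives convergence.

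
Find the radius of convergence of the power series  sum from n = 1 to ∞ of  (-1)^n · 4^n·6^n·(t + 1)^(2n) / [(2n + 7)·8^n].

Ratio test: |a_{n+1}/a_n| = [(2n + 7)/(2(n+1) + 7)] · 4·6/8 → 3 as n → ∞.
Writing y = (t + 1)², the series in y has radius 1/3, so |t + 1| < √(1/3) and R = √3/3.

R = √3/3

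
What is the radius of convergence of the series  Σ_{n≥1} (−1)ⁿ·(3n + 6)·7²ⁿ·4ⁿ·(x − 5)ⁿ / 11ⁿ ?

R = 11/196

Apply the ratio test: |a_{n+1}| / |a_n| = [(3(n+1) + 6)/(3n + 6)] · 49·4/11, which tends to 196/11 as n → ∞.
Thus R = 1/(196/11) = 11/196.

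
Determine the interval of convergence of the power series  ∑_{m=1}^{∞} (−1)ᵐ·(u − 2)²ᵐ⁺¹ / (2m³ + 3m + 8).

The ratio of consecutive coefficients is (2m³ + 3m + 8)/(2(m+1)³ + 3(m+1) + 8) → 1.
Since the exponent of (u − 2) increases by 2 each term, convergence requires |u − 2|² < 1, hence R = 1.
Endpoint u = 3: absolute convergence follows by limit comparison with Σ 1/m³.
Check u = 1: the terms are on the order of 1/m³, so the series converges absolutely by comparison with the p-series (p = 3 > 1).

[1, 3]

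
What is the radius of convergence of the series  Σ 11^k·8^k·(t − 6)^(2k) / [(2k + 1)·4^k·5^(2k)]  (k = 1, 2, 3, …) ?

R = 5√22/22

Ratio test: |a_{k+1}/a_k| = [(2k + 1)/(2(k+1) + 1)] · 11·8/(4·25) → 22/25 as k → ∞.
Successive powers of (t − 6) differ by 2, so the series converges when |t − 6|² · 22/25 < 1, i.e. |t − 6| < √(25/22). So R = 5√22/22.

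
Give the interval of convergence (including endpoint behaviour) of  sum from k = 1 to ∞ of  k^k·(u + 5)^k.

Root test: |a_k|^(1/k) = k → ∞.
The root grows without bound, so R = 0 (convergence only at u = -5).

{-5}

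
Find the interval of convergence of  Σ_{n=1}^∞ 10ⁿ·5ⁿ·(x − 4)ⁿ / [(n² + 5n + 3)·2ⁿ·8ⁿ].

[92/25, 108/25]

The ratio of consecutive coefficients is [(n² + 5n + 3)/((n+1)² + 5(n+1) + 3)] · 10·5/(2·8) → 25/8.
The series converges when 25/8 · |x − 4| < 1, giving R = 8/25.
At x = 108/25: absolute convergence follows by limit comparison with Σ 1/n².
When x = 92/25, the terms are on the order of 1/n², so the series converges absolutely by comparison with the p-series (p = 2 > 1).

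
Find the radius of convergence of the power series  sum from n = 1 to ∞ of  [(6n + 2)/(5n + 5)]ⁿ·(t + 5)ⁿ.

Applying the root test, |a_n|^(1/n) = (6n + 2)/(5n + 5) → 6/5.
Hence the series converges for |t + 5| < 1/(6/5) = 5/6, so the radius of convergence is 5/6.

R = 5/6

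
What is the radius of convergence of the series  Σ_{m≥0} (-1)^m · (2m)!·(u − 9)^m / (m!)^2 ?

Apply the ratio test: |a_{m+1}| / |a_m| = (2m+1)·(2m+2)/(m+1)², which tends to 4 as m → ∞.
Thus R = 1/(4) = 1/4.

R = 1/4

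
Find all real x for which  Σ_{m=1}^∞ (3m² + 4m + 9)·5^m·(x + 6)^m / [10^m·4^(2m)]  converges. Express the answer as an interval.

(-38, 26)

By the ratio test, |a_{m+1}/a_m| = [(3(m+1)² + 4(m+1) + 9)/(3m² + 4m + 9)] · 5/(10·16) → 1/32.
The series converges when 1/32 · |x + 6| < 1, giving R = 32.
Check x = 26: the terms have absolute value of order m², which does not tend to 0, so the series diverges by the divergence test.
When x = -38, the terms do not tend to 0, so the series diverges.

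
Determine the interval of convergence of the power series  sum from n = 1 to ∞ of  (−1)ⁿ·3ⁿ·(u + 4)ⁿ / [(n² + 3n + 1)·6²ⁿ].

Apply the ratio test: |a_{n+1}| / |a_n| = [(n² + 3n + 1)/((n+1)² + 3(n+1) + 1)] · 3/36, which tends to 1/12 as n → ∞.
Hence the series converges for |u + 4| < 1/(1/12) = 12, so the radius of convergence is 12.
Endpoint u = 8: the series is dominated by a constant times Σ 1/n², which converges (p = 2 > 1).
At u = -16: the series is dominated by a constant times Σ 1/n², which converges (p = 2 > 1).

[-16, 8]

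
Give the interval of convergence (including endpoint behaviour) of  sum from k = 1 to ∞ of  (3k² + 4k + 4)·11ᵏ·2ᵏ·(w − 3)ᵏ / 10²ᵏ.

Apply the ratio test: |a_{k+1}| / |a_k| = [(3(k+1)² + 4(k+1) + 4)/(3k² + 4k + 4)] · 11·2/100, which tends to 11/50 as k → ∞.
The series converges when 11/50 · |w − 3| < 1, giving R = 50/11.
At w = 83/11: the k-th term does not approach 0; divergence by the term test.
Endpoint w = -17/11: the k-th term does not approach 0; divergence by the term test.

(-17/11, 83/11)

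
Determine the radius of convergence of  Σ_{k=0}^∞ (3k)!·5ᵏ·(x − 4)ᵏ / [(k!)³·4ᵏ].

R = 4/135

The ratio of consecutive coefficients is (3k+1)·(3k+2)·(3k+3)/(k+1)³ · 5/4 → 135/4.
Hence the series converges for |x − 4| < 1/(135/4) = 4/135, so the radius of convergence is 4/135.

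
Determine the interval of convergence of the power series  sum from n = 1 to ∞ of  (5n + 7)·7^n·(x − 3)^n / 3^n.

(18/7, 24/7)

By the ratio test, |a_{n+1}/a_n| = [(5(n+1) + 7)/(5n + 7)] · 7/3 → 7/3.
Hence the series converges for |x − 3| < 1/(7/3) = 3/7, so the radius of convergence is 3/7.
When x = 24/7, the terms do not tend to 0, so the series diverges.
Endpoint x = 18/7: the terms have absolute value of order n, which does not tend to 0, so the series diverges by the divergence test.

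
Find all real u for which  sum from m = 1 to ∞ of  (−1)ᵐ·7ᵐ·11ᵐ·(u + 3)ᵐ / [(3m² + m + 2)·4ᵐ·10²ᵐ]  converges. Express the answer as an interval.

By the ratio test, |a_{m+1}/a_m| = [(3m² + m + 2)/(3(m+1)² + (m+1) + 2)] · 7·11/(4·100) → 77/400.
Hence the series converges for |u + 3| < 1/(77/400) = 400/77, so the radius of convergence is 400/77.
At u = 169/77: the series is dominated by a constant times Σ 1/m², which converges (p = 2 > 1).
Check u = -631/77: absolute convergence follows by limit comparison with Σ 1/m².

[-631/77, 169/77]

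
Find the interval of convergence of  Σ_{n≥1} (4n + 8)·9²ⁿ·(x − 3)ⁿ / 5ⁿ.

(238/81, 248/81)

Apply the ratio test: |a_{n+1}| / |a_n| = [(4(n+1) + 8)/(4n + 8)] · 81/5, which tends to 81/5 as n → ∞.
Thus R = 1/(81/5) = 5/81.
When x = 248/81, the terms have absolute value of order n, which does not tend to 0, so the series diverges by the divergence test.
Endpoint x = 238/81: the n-th term does not approach 0; divergence by the term test.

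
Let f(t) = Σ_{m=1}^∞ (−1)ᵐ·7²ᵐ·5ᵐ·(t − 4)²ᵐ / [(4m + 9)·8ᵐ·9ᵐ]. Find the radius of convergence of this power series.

R = 6√10/35

The ratio of consecutive coefficients is [(4m + 9)/(4(m+1) + 9)] · 49·5/(8·9) → 245/72.
Successive powers of (t − 4) differ by 2, so the series converges when |t − 4|² · 245/72 < 1, i.e. |t − 4| < √(72/245). So R = 6√10/35.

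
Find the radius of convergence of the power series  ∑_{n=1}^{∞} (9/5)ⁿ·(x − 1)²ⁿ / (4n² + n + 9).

The ratio of consecutive coefficients is [(4n² + n + 9)/(4(n+1)² + (n+1) + 9)] · 9/5 → 9/5.
Writing y = (x − 1)², the series in y has radius 5/9, so |x − 1| < √(5/9) and R = √5/3.

R = √5/3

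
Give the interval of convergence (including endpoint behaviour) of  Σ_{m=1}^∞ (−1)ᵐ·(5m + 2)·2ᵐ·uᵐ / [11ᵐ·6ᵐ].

The ratio of consecutive coefficients is [(5(m+1) + 2)/(5m + 2)] · 2/(11·6) → 1/33.
The series converges when 1/33 · |u| < 1, giving R = 33.
Check u = 33: the terms do not tend to 0, so the series diverges.
Check u = -33: the terms have absolute value of order m, which does not tend to 0, so the series diverges by the divergence test.

(-33, 33)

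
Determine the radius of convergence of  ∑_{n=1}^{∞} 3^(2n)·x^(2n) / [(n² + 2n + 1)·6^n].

The ratio of consecutive coefficients is [(n² + 2n + 1)/((n+1)² + 2(n+1) + 1)] · 9/6 → 3/2.
Since the exponent of x increases by 2 each term, convergence requires |x|² < 2/3, hence R = √6/3.

R = √6/3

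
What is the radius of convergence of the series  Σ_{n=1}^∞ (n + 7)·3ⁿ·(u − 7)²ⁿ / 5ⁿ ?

R = √15/3

Ratio test: |a_{n+1}/a_n| = [((n+1) + 7)/(n + 7)] · 3/5 → 3/5 as n → ∞.
Successive powers of (u − 7) differ by 2, so the series converges when |u − 7|² · 3/5 < 1, i.e. |u − 7| < √(5/3). So R = √15/3.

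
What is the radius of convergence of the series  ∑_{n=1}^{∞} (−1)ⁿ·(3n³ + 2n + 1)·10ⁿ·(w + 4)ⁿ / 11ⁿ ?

Ratio test: |a_{n+1}/a_n| = [(3(n+1)³ + 2(n+1) + 1)/(3n³ + 2n + 1)] · 10/11 → 10/11 as n → ∞.
The series converges when 10/11 · |w + 4| < 1, giving R = 11/10.

R = 11/10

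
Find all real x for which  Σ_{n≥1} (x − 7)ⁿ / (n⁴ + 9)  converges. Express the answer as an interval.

[6, 8]

Apply the ratio test: |a_{n+1}| / |a_n| = (n⁴ + 9)/((n+1)⁴ + 9), which tends to 1 as n → ∞.
Hence R = 1.
Endpoint x = 8: the terms are on the order of 1/n⁴, so the series converges absolutely by comparison with the p-series (p = 4 > 1).
Check x = 6: absolute convergence follows by limit comparison with Σ 1/n⁴.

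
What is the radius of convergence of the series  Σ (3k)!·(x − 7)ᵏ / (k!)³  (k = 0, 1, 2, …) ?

Apply the ratio test: |a_{k+1}| / |a_k| = (3k+1)·(3k+2)·(3k+3)/(k+1)³, which tends to 27 as k → ∞.
Thus R = 1/(27) = 1/27.

R = 1/27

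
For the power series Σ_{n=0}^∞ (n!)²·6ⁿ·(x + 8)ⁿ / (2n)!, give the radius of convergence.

Ratio test: |a_{n+1}/a_n| = (n+1)²/[(2n+1)·(2n+2)] · 6 → 3/2 as n → ∞.
Hence the series converges for |x + 8| < 1/(3/2) = 2/3, so the radius of convergence is 2/3.

R = 2/3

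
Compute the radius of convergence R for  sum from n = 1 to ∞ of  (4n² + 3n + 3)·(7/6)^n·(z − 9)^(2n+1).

R = √42/7

By the ratio test, |a_{n+1}/a_n| = [(4(n+1)² + 3(n+1) + 3)/(4n² + 3n + 3)] · 7/6 → 7/6.
Writing y = (z − 9)², the series in y has radius 6/7, so |z − 9| < √(6/7) and R = √42/7.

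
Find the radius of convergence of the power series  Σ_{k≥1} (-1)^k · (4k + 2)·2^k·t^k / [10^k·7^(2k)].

R = 245

By the ratio test, |a_{k+1}/a_k| = [(4(k+1) + 2)/(4k + 2)] · 2/(10·49) → 1/245.
Convergence for |t| · 1/245 < 1, i.e. |t| < 245. So R = 245.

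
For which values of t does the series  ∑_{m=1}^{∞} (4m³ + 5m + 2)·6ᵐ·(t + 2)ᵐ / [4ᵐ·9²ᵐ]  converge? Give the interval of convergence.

Apply the ratio test: |a_{m+1}| / |a_m| = [(4(m+1)³ + 5(m+1) + 2)/(4m³ + 5m + 2)] · 6/(4·81), which tends to 1/54 as m → ∞.
Hence the series converges for |t + 2| < 1/(1/54) = 54, so the radius of convergence is 54.
At t = 52: the terms do not tend to 0, so the series diverges.
Endpoint t = -56: the terms do not tend to 0, so the series diverges.

(-56, 52)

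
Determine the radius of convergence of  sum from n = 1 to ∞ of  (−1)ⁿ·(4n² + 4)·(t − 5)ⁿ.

R = 1

Apply the ratio test: |a_{n+1}| / |a_n| = (4(n+1)² + 4)/(4n² + 4), which tends to 1 as n → ∞.
So the series converges when |t − 5| < 1 and diverges when |t − 5| > 1; R = 1.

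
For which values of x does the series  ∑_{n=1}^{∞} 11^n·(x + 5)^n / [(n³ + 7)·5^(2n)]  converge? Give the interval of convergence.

[-80/11, -30/11]

By the ratio test, |a_{n+1}/a_n| = [(n³ + 7)/((n+1)³ + 7)] · 11/25 → 11/25.
Convergence for |x + 5| · 11/25 < 1, i.e. |x + 5| < 25/11. So R = 25/11.
When x = -30/11, the terms are on the order of 1/n³, so the series converges absolutely by comparison with the p-series (p = 3 > 1).
Endpoint x = -80/11: the terms are on the order of 1/n³, so the series converges absolutely by comparison with the p-series (p = 3 > 1).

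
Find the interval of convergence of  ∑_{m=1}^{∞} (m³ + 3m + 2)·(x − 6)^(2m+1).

(5, 7)

Apply the ratio test: |a_{m+1}| / |a_m| = ((m+1)³ + 3(m+1) + 2)/(m³ + 3m + 2), which tends to 1 as m → ∞.
Since the exponent of (x − 6) increases by 2 each term, convergence requires |x − 6|² < 1, hence R = 1.
At x = 7: the terms do not tend to 0, so the series diverges.
At x = 5: the m-th term does not approach 0; divergence by the term test.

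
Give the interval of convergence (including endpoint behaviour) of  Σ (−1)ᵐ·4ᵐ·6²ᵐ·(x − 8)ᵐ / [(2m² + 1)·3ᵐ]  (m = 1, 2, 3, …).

[383/48, 385/48]

The ratio of consecutive coefficients is [(2m² + 1)/(2(m+1)² + 1)] · 4·36/3 → 48.
Thus R = 1/(48) = 1/48.
Endpoint x = 385/48: absolute convergence follows by limit comparison with Σ 1/m².
Check x = 383/48: absolute convergence follows by limit comparison with Σ 1/m².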